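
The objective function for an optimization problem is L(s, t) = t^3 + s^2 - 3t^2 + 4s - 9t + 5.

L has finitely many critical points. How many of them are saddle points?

1

L separates as a function of s plus a function of t, so ∇L=0 decouples.
∂L/∂s = 2(s + 2) = 0 at s ∈ {-2}; ∂L/∂t = 3(t - 3)(t + 1) = 0 at t ∈ {-1, 3}.
The Hessian is diagonal: diag(L_ss, L_tt). Second derivatives: L_ss(-2)=2; L_tt(-1)=-12, L_tt(3)=12.
Saddle points occur where the two diagonal entries have opposite signs: (-2, -1). Count: 1.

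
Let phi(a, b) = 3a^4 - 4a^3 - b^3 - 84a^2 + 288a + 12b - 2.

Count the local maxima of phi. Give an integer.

1

phi separates as a function of a plus a function of b, so ∇phi=0 decouples.
∂phi/∂a = 12(a - 3)(a - 2)(a + 4) = 0 at a ∈ {-4, 2, 3}; ∂phi/∂b = -3(b - 2)(b + 2) = 0 at b ∈ {-2, 2}.
The Hessian is diagonal: diag(phi_aa, phi_bb). Second derivatives: phi_aa(-4)=504, phi_aa(2)=-72, phi_aa(3)=84; phi_bb(-2)=12, phi_bb(2)=-12.
Local maxima occur where both diagonal entries negative: (2, 2). Count: 1.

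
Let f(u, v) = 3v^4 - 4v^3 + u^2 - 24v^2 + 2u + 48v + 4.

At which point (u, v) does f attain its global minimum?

f(u,v) separates as P(u) + Q(v) + 4, so its minimum is min P + min Q + 4.
P'(u) = 2u + 2 vanishes at u ∈ {-1}; Q'(v) = 12(v - 2)(v - 1)(v + 2) vanishes at v ∈ {-2, 1, 2}.
Local minima of P (where P''>0): P(-1)=-1. Local minima of Q: Q(-2)=-112, Q(2)=16.
So the global minimum of f is P(-1) + Q(-2) + 4 = -1 − 112 + 4 = -109, attained at (-1, -2).

(-1, -2)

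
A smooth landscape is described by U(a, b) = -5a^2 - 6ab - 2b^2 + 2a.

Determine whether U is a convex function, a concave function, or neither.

concave

U is quadratic, so its Hessian is the constant matrix H = [[-10, -6], [-6, -4]].
det(H) = 4, tr(H) = -14.
det(H) > 0 and tr(H) < 0, so H is negative definite everywhere: concave.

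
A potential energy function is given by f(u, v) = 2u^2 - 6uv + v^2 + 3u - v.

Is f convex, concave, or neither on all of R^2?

f is quadratic, so its Hessian is the constant matrix H = [[4, -6], [-6, 2]].
det(H) = -28, tr(H) = 6.
det(H) < 0, so H is indefinite: neither convex nor concave.

neither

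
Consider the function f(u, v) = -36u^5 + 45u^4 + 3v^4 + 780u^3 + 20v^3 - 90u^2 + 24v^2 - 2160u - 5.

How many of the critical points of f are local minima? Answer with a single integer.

f separates as a function of u plus a function of v, so ∇f=0 decouples.
∂f/∂u = -180(u - 4)(u - 1)(u + 1)(u + 3) = 0 at u ∈ {-3, -1, 1, 4}; ∂f/∂v = 12v(v + 1)(v + 4) = 0 at v ∈ {-4, -1, 0}.
The Hessian is diagonal: diag(f_uu, f_vv). Second derivatives: f_uu(-3)=10080, f_uu(-1)=-3600, f_uu(1)=4320, f_uu(4)=-18900; f_vv(-4)=144, f_vv(-1)=-36, f_vv(0)=48.
Local minima occur where both diagonal entries positive: (-3, -4), (-3, 0), (1, -4), (1, 0). Count: 4.

4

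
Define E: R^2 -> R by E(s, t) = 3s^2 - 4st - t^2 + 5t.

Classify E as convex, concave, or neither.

E is quadratic, so its Hessian is the constant matrix H = [[6, -4], [-4, -2]].
det(H) = -28, tr(H) = 4.
det(H) < 0, so H is indefinite: neither convex nor concave.

neither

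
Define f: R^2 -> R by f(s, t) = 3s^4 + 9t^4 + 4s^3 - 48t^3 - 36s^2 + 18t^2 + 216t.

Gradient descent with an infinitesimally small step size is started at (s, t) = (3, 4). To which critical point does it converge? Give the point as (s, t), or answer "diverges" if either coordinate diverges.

(2, 3)

f is separable, so gradient descent decouples: s follows -∂f/∂s, t follows -∂f/∂t.
∂f/∂s = 12s(s - 2)(s + 3); at s=3 this is 216, so s decreases.
∂f/∂t = 36(t - 3)(t - 2)(t + 1); at t=4 this is 360, so t decreases.
s converges to its nearest critical value 2 (a local min of the s-part); t converges to 3. The iterate converges to (2, 3).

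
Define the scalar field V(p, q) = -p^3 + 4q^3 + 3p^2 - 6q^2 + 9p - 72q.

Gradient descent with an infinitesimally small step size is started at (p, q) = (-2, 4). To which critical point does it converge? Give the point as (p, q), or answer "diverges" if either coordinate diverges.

V is separable, so gradient descent decouples: p follows -∂V/∂p, q follows -∂V/∂q.
∂V/∂p = -3(p - 3)(p + 1); at p=-2 this is -15, so p increases.
∂V/∂q = 12(q - 3)(q + 2); at q=4 this is 72, so q decreases.
p converges to its nearest critical value -1 (a local min of the p-part); q converges to 3. The iterate converges to (-1, 3).

(-1, 3)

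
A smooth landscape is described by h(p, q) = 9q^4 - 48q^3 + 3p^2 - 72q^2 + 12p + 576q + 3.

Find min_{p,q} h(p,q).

h(p,q) separates as A(p) + B(q) + 3, so its minimum is min A + min B + 3.
A'(p) = 6p + 12 vanishes at p ∈ {-2}; B'(q) = 36(q - 4)(q - 2)(q + 2) vanishes at q ∈ {-2, 2, 4}.
Local minima of A (where A''>0): A(-2)=-12. Local minima of B: B(-2)=-912, B(4)=384.
So the global minimum of h is A(-2) + B(-2) + 3 = -12 − 912 + 3 = -921, attained at (-2, -2).

-921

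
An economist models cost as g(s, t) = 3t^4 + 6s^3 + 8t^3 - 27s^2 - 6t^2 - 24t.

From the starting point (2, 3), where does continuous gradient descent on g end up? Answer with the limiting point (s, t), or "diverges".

(3, 1)

g is separable, so gradient descent decouples: s follows -∂g/∂s, t follows -∂g/∂t.
∂g/∂s = 18s(s - 3); at s=2 this is -36, so s increases.
∂g/∂t = 12(t - 1)(t + 1)(t + 2); at t=3 this is 480, so t decreases.
s converges to its nearest critical value 3 (a local min of the s-part); t converges to 1. The iterate converges to (3, 1).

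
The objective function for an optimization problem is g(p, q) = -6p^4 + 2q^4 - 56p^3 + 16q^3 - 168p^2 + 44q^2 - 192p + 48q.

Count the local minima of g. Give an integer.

2

g separates as a function of p plus a function of q, so ∇g=0 decouples.
∂g/∂p = -24(p + 1)(p + 2)(p + 4) = 0 at p ∈ {-4, -2, -1}; ∂g/∂q = 8(q + 1)(q + 2)(q + 3) = 0 at q ∈ {-3, -2, -1}.
The Hessian is diagonal: diag(g_pp, g_qq). Second derivatives: g_pp(-4)=-144, g_pp(-2)=48, g_pp(-1)=-72; g_qq(-3)=16, g_qq(-2)=-8, g_qq(-1)=16.
Local minima occur where both diagonal entries positive: (-2, -3), (-2, -1). Count: 2.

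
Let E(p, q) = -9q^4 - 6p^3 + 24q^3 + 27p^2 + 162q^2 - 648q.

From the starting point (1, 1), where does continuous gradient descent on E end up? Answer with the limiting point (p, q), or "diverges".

(0, 2)

E is separable, so gradient descent decouples: p follows -∂E/∂p, q follows -∂E/∂q.
∂E/∂p = -18p(p - 3); at p=1 this is 36, so p decreases.
∂E/∂q = -36(q - 3)(q - 2)(q + 3); at q=1 this is -288, so q increases.
p converges to its nearest critical value 0 (a local min of the p-part); q converges to 2. The iterate converges to (0, 2).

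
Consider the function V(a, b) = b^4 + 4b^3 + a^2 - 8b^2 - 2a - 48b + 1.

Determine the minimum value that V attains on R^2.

-80

V(a,b) separates as P(a) + Q(b) + 1, so its minimum is min P + min Q + 1.
P'(a) = 2a - 2 vanishes at a ∈ {1}; Q'(b) = 4(b - 2)(b + 2)(b + 3) vanishes at b ∈ {-3, -2, 2}.
Local minima of P (where P''>0): P(1)=-1. Local minima of Q: Q(-3)=45, Q(2)=-80.
So the global minimum of V is P(1) + Q(2) + 1 = -1 − 80 + 1 = -80, attained at (1, 2).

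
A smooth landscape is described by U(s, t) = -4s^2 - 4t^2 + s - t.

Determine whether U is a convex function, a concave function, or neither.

U is quadratic, so its Hessian is the constant matrix H = [[-8, 0], [0, -8]].
det(H) = 64, tr(H) = -16.
det(H) > 0 and tr(H) < 0, so H is negative definite everywhere: concave.

concave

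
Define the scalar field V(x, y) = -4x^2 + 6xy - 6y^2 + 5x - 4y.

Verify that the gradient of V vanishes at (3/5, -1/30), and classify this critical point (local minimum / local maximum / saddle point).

local maximum

∇V = (-8x + 6y + 5, 6x - 12y - 4); substituting (3/5, -1/30) gives ∇V = (0, 0), so (3/5, -1/30) is indeed a critical point.
The Hessian of V is constant: H = [[-8, 6], [6, -12]].
det(H) = (-8)·(-12) − 6² = 60.
det(H) > 0 and tr(H) = -20 < 0, so H is negative definite and the point is a local maximum.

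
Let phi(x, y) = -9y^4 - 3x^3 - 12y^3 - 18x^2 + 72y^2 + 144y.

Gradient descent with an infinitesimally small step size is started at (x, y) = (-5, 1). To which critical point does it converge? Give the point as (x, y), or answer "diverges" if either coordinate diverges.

phi is separable, so gradient descent decouples: x follows -∂phi/∂x, y follows -∂phi/∂y.
∂phi/∂x = -9x(x + 4); at x=-5 this is -45, so x increases.
∂phi/∂y = -36(y - 2)(y + 1)(y + 2); at y=1 this is 216, so y decreases.
x converges to its nearest critical value -4 (a local min of the x-part); y converges to -1. The iterate converges to (-4, -1).

(-4, -1)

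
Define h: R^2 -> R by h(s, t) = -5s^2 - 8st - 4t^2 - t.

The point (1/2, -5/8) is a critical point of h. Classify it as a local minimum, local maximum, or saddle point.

local maximum

The Hessian of h is constant: H = [[-10, -8], [-8, -8]].
det(H) = (-10)·(-8) − (-8)² = 16.
det(H) > 0 and tr(H) = -18 < 0, so H is negative definite and the point is a local maximum.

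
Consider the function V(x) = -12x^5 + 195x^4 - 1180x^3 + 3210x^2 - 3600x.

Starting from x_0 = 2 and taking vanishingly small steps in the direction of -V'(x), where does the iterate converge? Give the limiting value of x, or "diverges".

V'(x) = -60(x - 5)(x - 4)(x - 3)(x - 1), so V'(2) = 360.
Gradient descent moves in the -V' direction, i.e. x is decreasing.
The nearest critical point in that direction is x = 1, where V'' = 1440 > 0 (a local minimum). The iterate converges there.

1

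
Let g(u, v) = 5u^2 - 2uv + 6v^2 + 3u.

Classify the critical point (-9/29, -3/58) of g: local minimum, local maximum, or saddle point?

local minimum

The Hessian of g is constant: H = [[10, -2], [-2, 12]].
det(H) = 10·12 − (-2)² = 116.
det(H) > 0 and tr(H) = 22 > 0, so H is positive definite and the point is a local minimum.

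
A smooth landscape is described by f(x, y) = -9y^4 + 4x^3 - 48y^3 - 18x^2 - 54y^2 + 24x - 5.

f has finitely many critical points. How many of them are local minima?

1

f separates as a function of x plus a function of y, so ∇f=0 decouples.
∂f/∂x = 12(x - 2)(x - 1) = 0 at x ∈ {1, 2}; ∂f/∂y = -36y(y + 1)(y + 3) = 0 at y ∈ {-3, -1, 0}.
The Hessian is diagonal: diag(f_xx, f_yy). Second derivatives: f_xx(1)=-12, f_xx(2)=12; f_yy(-3)=-216, f_yy(-1)=72, f_yy(0)=-108.
Local minima occur where both diagonal entries positive: (2, -1). Count: 1.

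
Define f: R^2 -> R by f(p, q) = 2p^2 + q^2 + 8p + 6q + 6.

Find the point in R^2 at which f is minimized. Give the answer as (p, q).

(-2, -3)

f(p,q) separates as A(p) + B(q) + 6, so its minimum is min A + min B + 6.
A'(p) = 4p + 8 vanishes at p ∈ {-2}; B'(q) = 2q + 6 vanishes at q ∈ {-3}.
Local minima of A (where A''>0): A(-2)=-8. Local minima of B: B(-3)=-9.
So the global minimum of f is A(-2) + B(-3) + 6 = -8 − 9 + 6 = -11, attained at (-2, -3).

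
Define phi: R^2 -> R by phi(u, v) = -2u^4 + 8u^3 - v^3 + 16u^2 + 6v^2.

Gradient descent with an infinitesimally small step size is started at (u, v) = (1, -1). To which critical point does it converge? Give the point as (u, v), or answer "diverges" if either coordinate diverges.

phi is separable, so gradient descent decouples: u follows -∂phi/∂u, v follows -∂phi/∂v.
∂phi/∂u = -8u(u - 4)(u + 1); at u=1 this is 48, so u decreases.
∂phi/∂v = -3v(v - 4); at v=-1 this is -15, so v increases.
u converges to its nearest critical value 0 (a local min of the u-part); v converges to 0. The iterate converges to (0, 0).

(0, 0)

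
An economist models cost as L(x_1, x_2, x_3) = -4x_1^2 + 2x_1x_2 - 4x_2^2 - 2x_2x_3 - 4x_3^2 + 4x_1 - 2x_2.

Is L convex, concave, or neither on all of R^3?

L is quadratic, so its Hessian is the constant matrix H = [[-8, 2, 0], [2, -8, -2], [0, -2, -8]].
Leading principal minors: -8, 60, -448.
Signs alternate −, +, − ⇒ H ≺ 0 ⇒ concave.

concave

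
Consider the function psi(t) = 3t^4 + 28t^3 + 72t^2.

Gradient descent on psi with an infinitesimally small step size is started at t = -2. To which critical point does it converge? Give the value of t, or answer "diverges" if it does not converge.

psi'(t) = 12t(t + 3)(t + 4), so psi'(-2) = -48.
Gradient descent moves in the -psi' direction, i.e. t is increasing.
The nearest critical point in that direction is t = 0, where psi'' = 144 > 0 (a local minimum). The iterate converges there.

0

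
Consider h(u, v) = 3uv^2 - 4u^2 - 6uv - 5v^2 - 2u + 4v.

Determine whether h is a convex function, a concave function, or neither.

The term 3uv^2 is cubic, so the Hessian is not constant.
∂²h/∂v² = 6u - 10, which takes both signs as u varies (negative for sufficiently negative u). A diagonal entry of the Hessian changing sign means the Hessian is neither positive- nor negative-semidefinite on all of R^2.

neither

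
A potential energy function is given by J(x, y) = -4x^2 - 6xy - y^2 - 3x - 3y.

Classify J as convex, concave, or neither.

neither

J is quadratic, so its Hessian is the constant matrix H = [[-8, -6], [-6, -2]].
det(H) = -20, tr(H) = -10.
det(H) < 0, so H is indefinite: neither convex nor concave.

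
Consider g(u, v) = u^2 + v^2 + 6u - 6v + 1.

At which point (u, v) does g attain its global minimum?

g(u,v) separates as P(u) + Q(v) + 1, so its minimum is min P + min Q + 1.
P'(u) = 2u + 6 vanishes at u ∈ {-3}; Q'(v) = 2v - 6 vanishes at v ∈ {3}.
Local minima of P (where P''>0): P(-3)=-9. Local minima of Q: Q(3)=-9.
So the global minimum of g is P(-3) + Q(3) + 1 = -9 − 9 + 1 = -17, attained at (-3, 3).

(-3, 3)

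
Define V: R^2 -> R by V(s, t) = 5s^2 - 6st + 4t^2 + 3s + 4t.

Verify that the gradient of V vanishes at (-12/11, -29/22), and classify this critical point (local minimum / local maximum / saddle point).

∇V = (10s - 6t + 3, -6s + 8t + 4); substituting (-12/11, -29/22) gives ∇V = (0, 0), so (-12/11, -29/22) is indeed a critical point.
The Hessian of V is constant: H = [[10, -6], [-6, 8]].
det(H) = 10·8 − (-6)² = 44.
det(H) > 0 and tr(H) = 18 > 0, so H is positive definite and the point is a local minimum.

local minimum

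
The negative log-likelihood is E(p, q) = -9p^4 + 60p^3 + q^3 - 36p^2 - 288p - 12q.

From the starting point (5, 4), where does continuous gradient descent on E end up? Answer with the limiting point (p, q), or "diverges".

diverges

E is separable, so gradient descent decouples: p follows -∂E/∂p, q follows -∂E/∂q.
∂E/∂p = -36(p - 4)(p - 2)(p + 1); at p=5 this is -648, so p increases.
∂E/∂q = 3(q - 2)(q + 2); at q=4 this is 36, so q decreases.
The p-coordinate has no critical point in that direction and runs off to infinity.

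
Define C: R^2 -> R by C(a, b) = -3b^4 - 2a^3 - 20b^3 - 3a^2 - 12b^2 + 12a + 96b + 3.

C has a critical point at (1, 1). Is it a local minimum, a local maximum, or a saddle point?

local maximum

The mixed partial ∂²C/∂a∂b is 0, so the Hessian at any point is diag(C_aa, C_bb) = diag(-6(2a + 1), -12(3b^2 + 10b + 2)).
At (1, 1): H = diag(-18, -180).
Both eigenvalues are negative, so H is negative definite: a local maximum.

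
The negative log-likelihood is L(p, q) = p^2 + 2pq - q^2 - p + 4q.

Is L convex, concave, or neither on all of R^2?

L is quadratic, so its Hessian is the constant matrix H = [[2, 2], [2, -2]].
det(H) = -8, tr(H) = 0.
det(H) < 0, so H is indefinite: neither convex nor concave.

neither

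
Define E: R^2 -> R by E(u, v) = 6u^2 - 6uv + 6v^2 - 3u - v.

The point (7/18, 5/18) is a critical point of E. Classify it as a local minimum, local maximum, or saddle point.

The Hessian of E is constant: H = [[12, -6], [-6, 12]].
det(H) = 12·12 − (-6)² = 108.
det(H) > 0 and tr(H) = 24 > 0, so H is positive definite and the point is a local minimum.

local minimum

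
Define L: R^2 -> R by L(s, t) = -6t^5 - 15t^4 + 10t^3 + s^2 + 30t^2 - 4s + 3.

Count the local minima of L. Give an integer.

L separates as a function of s plus a function of t, so ∇L=0 decouples.
∂L/∂s = 2(s - 2) = 0 at s ∈ {2}; ∂L/∂t = -30t(t - 1)(t + 1)(t + 2) = 0 at t ∈ {-2, -1, 0, 1}.
The Hessian is diagonal: diag(L_ss, L_tt). Second derivatives: L_ss(2)=2; L_tt(-2)=180, L_tt(-1)=-60, L_tt(0)=60, L_tt(1)=-180.
Local minima occur where both diagonal entries positive: (2, -2), (2, 0). Count: 2.

2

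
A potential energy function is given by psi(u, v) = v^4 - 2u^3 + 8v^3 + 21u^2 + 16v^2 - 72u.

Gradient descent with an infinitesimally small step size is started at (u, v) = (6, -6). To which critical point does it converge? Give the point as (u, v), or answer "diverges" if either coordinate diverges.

psi is separable, so gradient descent decouples: u follows -∂psi/∂u, v follows -∂psi/∂v.
∂psi/∂u = -6(u - 4)(u - 3); at u=6 this is -36, so u increases.
∂psi/∂v = 4v(v + 2)(v + 4); at v=-6 this is -192, so v increases.
The u-coordinate has no critical point in that direction and runs off to infinity.

diverges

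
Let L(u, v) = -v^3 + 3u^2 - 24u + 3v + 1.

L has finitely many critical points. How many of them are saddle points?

L separates as a function of u plus a function of v, so ∇L=0 decouples.
∂L/∂u = 6(u - 4) = 0 at u ∈ {4}; ∂L/∂v = -3(v - 1)(v + 1) = 0 at v ∈ {-1, 1}.
The Hessian is diagonal: diag(L_uu, L_vv). Second derivatives: L_uu(4)=6; L_vv(-1)=6, L_vv(1)=-6.
Saddle points occur where the two diagonal entries have opposite signs: (4, 1). Count: 1.

1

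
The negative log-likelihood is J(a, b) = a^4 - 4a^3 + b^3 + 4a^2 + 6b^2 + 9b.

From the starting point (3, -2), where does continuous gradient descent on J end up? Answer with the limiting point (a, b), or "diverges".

J is separable, so gradient descent decouples: a follows -∂J/∂a, b follows -∂J/∂b.
∂J/∂a = 4a(a - 2)(a - 1); at a=3 this is 24, so a decreases.
∂J/∂b = 3(b + 1)(b + 3); at b=-2 this is -3, so b increases.
a converges to its nearest critical value 2 (a local min of the a-part); b converges to -1. The iterate converges to (2, -1).

(2, -1)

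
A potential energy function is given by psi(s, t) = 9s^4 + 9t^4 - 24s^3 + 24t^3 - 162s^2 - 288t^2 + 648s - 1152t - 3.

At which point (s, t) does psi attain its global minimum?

(-3, 4)

psi(s,t) separates as P(s) + Q(t) − 3, so its minimum is min P + min Q − 3.
P'(s) = 36(s - 3)(s - 2)(s + 3) vanishes at s ∈ {-3, 2, 3}; Q'(t) = 36(t - 4)(t + 2)(t + 4) vanishes at t ∈ {-4, -2, 4}.
Local minima of P (where P''>0): P(-3)=-2025, P(3)=567. Local minima of Q: Q(-4)=768, Q(4)=-5376.
So the global minimum of psi is P(-3) + Q(4) − 3 = -2025 − 5376 − 3 = -7404, attained at (-3, 4).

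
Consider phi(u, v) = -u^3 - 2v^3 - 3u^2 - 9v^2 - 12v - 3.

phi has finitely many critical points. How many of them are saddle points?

2

phi separates as a function of u plus a function of v, so ∇phi=0 decouples.
∂phi/∂u = -3u(u + 2) = 0 at u ∈ {-2, 0}; ∂phi/∂v = -6(v + 1)(v + 2) = 0 at v ∈ {-2, -1}.
The Hessian is diagonal: diag(phi_uu, phi_vv). Second derivatives: phi_uu(-2)=6, phi_uu(0)=-6; phi_vv(-2)=6, phi_vv(-1)=-6.
Saddle points occur where the two diagonal entries have opposite signs: (-2, -1), (0, -2). Count: 2.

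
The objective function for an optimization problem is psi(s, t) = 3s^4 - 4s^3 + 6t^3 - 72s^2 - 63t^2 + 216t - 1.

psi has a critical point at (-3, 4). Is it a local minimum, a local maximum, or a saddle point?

The mixed partial ∂²psi/∂s∂t is 0, so the Hessian at any point is diag(psi_ss, psi_tt) = diag(12(3s^2 - 2s - 12), 18(2t - 7)).
At (-3, 4): H = diag(252, 18).
Both eigenvalues are positive, so H is positive definite: a local minimum.

local minimum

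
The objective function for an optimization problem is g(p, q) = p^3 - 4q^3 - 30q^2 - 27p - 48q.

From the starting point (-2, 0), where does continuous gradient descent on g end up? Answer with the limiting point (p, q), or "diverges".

diverges

g is separable, so gradient descent decouples: p follows -∂g/∂p, q follows -∂g/∂q.
∂g/∂p = 3(p - 3)(p + 3); at p=-2 this is -15, so p increases.
∂g/∂q = -12(q + 1)(q + 4); at q=0 this is -48, so q increases.
The q-coordinate has no critical point in that direction and runs off to infinity.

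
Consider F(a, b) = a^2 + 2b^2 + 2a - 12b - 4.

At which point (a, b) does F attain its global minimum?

(-1, 3)

F(a,b) separates as P(a) + Q(b) − 4, so its minimum is min P + min Q − 4.
P'(a) = 2a + 2 vanishes at a ∈ {-1}; Q'(b) = 4b - 12 vanishes at b ∈ {3}.
Local minima of P (where P''>0): P(-1)=-1. Local minima of Q: Q(3)=-18.
So the global minimum of F is P(-1) + Q(3) − 4 = -1 − 18 − 4 = -23, attained at (-1, 3).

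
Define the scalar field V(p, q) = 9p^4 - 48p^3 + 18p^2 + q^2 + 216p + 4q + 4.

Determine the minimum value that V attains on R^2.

-141

V(p,q) separates as A(p) + B(q) + 4, so its minimum is min A + min B + 4.
A'(p) = 36(p - 3)(p - 2)(p + 1) vanishes at p ∈ {-1, 2, 3}; B'(q) = 2q + 4 vanishes at q ∈ {-2}.
Local minima of A (where A''>0): A(-1)=-141, A(3)=243. Local minima of B: B(-2)=-4.
So the global minimum of V is A(-1) + B(-2) + 4 = -141 − 4 + 4 = -141, attained at (-1, -2).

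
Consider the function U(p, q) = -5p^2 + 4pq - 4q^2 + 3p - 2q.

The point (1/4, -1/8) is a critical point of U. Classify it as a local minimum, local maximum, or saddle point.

local maximum

The Hessian of U is constant: H = [[-10, 4], [4, -8]].
det(H) = (-10)·(-8) − 4² = 64.
det(H) > 0 and tr(H) = -18 < 0, so H is negative definite and the point is a local maximum.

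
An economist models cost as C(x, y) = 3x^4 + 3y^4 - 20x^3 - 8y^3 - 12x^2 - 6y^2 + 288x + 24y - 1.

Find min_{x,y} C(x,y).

-436

C(x,y) separates as P(x) + Q(y) − 1, so its minimum is min P + min Q − 1.
P'(x) = 12(x - 4)(x - 3)(x + 2) vanishes at x ∈ {-2, 3, 4}; Q'(y) = 12(y - 2)(y - 1)(y + 1) vanishes at y ∈ {-1, 1, 2}.
Local minima of P (where P''>0): P(-2)=-416, P(4)=448. Local minima of Q: Q(-1)=-19, Q(2)=8.
So the global minimum of C is P(-2) + Q(-1) − 1 = -416 − 19 − 1 = -436, attained at (-2, -1).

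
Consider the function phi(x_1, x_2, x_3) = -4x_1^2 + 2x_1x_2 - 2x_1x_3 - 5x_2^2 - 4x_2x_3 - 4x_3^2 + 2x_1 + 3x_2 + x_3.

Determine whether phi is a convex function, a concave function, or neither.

concave

phi is quadratic, so its Hessian is the constant matrix H = [[-8, 2, -2], [2, -10, -4], [-2, -4, -8]].
Leading principal minors: -8, 76, -408.
Signs alternate −, +, − ⇒ H ≺ 0 ⇒ concave.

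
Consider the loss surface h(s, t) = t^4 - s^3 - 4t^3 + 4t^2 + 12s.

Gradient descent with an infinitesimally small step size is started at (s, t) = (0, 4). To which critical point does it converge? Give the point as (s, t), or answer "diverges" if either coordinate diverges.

h is separable, so gradient descent decouples: s follows -∂h/∂s, t follows -∂h/∂t.
∂h/∂s = -3(s - 2)(s + 2); at s=0 this is 12, so s decreases.
∂h/∂t = 4t(t - 2)(t - 1); at t=4 this is 96, so t decreases.
s converges to its nearest critical value -2 (a local min of the s-part); t converges to 2. The iterate converges to (-2, 2).

(-2, 2)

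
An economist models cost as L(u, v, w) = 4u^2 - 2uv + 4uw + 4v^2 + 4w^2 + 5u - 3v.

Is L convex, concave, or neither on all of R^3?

L is quadratic, so its Hessian is the constant matrix H = [[8, -2, 4], [-2, 8, 0], [4, 0, 8]].
Leading principal minors: 8, 60, 352.
All positive ⇒ H ≻ 0 ⇒ convex.

convex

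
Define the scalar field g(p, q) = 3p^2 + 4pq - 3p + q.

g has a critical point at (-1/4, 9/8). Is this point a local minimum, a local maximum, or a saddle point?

saddle point

The Hessian of g is constant: H = [[6, 4], [4, 0]].
det(H) = 6·0 − 4² = -16.
Since det(H) < 0, H is indefinite and the critical point is a saddle point.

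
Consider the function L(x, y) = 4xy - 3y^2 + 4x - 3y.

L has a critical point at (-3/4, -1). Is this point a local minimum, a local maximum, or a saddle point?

The Hessian of L is constant: H = [[0, 4], [4, -6]].
det(H) = 0·(-6) − 4² = -16.
Since det(H) < 0, H is indefinite and the critical point is a saddle point.

saddle point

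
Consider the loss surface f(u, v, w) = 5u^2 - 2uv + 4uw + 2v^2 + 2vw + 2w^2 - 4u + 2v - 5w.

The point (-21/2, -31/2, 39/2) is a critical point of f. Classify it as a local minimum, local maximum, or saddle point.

The Hessian is constant: H = [[10, -2, 4], [-2, 4, 2], [4, 2, 4]].
Leading principal minors: Δ₁ = 10, Δ₂ = 36, Δ₃ = 8.
All leading minors are positive, so H is positive definite: a local minimum.

local minimum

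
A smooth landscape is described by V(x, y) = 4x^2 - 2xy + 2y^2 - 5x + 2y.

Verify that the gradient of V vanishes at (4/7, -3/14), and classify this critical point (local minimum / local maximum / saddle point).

local minimum

∇V = (8x - 2y - 5, -2x + 4y + 2); substituting (4/7, -3/14) gives ∇V = (0, 0), so (4/7, -3/14) is indeed a critical point.
The Hessian of V is constant: H = [[8, -2], [-2, 4]].
det(H) = 8·4 − (-2)² = 28.
det(H) > 0 and tr(H) = 12 > 0, so H is positive definite and the point is a local minimum.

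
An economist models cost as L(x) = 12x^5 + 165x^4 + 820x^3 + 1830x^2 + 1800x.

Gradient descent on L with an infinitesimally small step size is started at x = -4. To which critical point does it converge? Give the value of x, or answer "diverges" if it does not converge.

L'(x) = 60(x + 1)(x + 2)(x + 3)(x + 5), so L'(-4) = -360.
Gradient descent moves in the -L' direction, i.e. x is increasing.
The nearest critical point in that direction is x = -3, where L'' = 240 > 0 (a local minimum). The iterate converges there.

-3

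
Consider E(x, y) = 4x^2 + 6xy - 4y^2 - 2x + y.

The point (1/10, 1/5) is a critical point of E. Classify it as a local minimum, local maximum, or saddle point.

The Hessian of E is constant: H = [[8, 6], [6, -8]].
det(H) = 8·(-8) − 6² = -100.
Since det(H) < 0, H is indefinite and the critical point is a saddle point.

saddle point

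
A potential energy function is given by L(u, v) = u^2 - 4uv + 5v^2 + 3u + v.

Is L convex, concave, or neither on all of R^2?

convex

L is quadratic, so its Hessian is the constant matrix H = [[2, -4], [-4, 10]].
det(H) = 4, tr(H) = 12.
det(H) > 0 and tr(H) > 0, so H is positive definite everywhere: convex.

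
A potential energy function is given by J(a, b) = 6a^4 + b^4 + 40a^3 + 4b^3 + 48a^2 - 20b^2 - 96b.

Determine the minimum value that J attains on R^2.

-535

J(a,b) separates as P(a) + Q(b), so its minimum is min P + min Q.
P'(a) = 24a(a + 1)(a + 4) vanishes at a ∈ {-4, -1, 0}; Q'(b) = 4(b - 3)(b + 2)(b + 4) vanishes at b ∈ {-4, -2, 3}.
Local minima of P (where P''>0): P(-4)=-256, P(0)=0. Local minima of Q: Q(-4)=64, Q(3)=-279.
So the global minimum of J is P(-4) + Q(3) = -256 − 279 = -535, attained at (-4, 3).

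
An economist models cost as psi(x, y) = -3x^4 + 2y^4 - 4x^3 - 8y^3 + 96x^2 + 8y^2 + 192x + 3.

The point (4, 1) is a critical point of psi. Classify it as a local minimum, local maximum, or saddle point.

local maximum

The mixed partial ∂²psi/∂x∂y is 0, so the Hessian at any point is diag(psi_xx, psi_yy) = diag(12(-3x^2 - 2x + 16), 8(3y^2 - 6y + 2)).
At (4, 1): H = diag(-480, -8).
Both eigenvalues are negative, so H is negative definite: a local maximum.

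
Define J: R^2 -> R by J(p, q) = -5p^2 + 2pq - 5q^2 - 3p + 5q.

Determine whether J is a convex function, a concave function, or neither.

J is quadratic, so its Hessian is the constant matrix H = [[-10, 2], [2, -10]].
det(H) = 96, tr(H) = -20.
det(H) > 0 and tr(H) < 0, so H is negative definite everywhere: concave.

concave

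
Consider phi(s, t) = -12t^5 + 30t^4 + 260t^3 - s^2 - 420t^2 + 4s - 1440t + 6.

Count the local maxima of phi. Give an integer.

2

phi separates as a function of s plus a function of t, so ∇phi=0 decouples.
∂phi/∂s = -2(s - 2) = 0 at s ∈ {2}; ∂phi/∂t = -60(t - 4)(t - 2)(t + 1)(t + 3) = 0 at t ∈ {-3, -1, 2, 4}.
The Hessian is diagonal: diag(phi_ss, phi_tt). Second derivatives: phi_ss(2)=-2; phi_tt(-3)=4200, phi_tt(-1)=-1800, phi_tt(2)=1800, phi_tt(4)=-4200.
Local maxima occur where both diagonal entries negative: (2, -1), (2, 4). Count: 2.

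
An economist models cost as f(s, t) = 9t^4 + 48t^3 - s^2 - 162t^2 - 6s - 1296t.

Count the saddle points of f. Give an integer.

2

f separates as a function of s plus a function of t, so ∇f=0 decouples.
∂f/∂s = -2(s + 3) = 0 at s ∈ {-3}; ∂f/∂t = 36(t - 3)(t + 3)(t + 4) = 0 at t ∈ {-4, -3, 3}.
The Hessian is diagonal: diag(f_ss, f_tt). Second derivatives: f_ss(-3)=-2; f_tt(-4)=252, f_tt(-3)=-216, f_tt(3)=1512.
Saddle points occur where the two diagonal entries have opposite signs: (-3, -4), (-3, 3). Count: 2.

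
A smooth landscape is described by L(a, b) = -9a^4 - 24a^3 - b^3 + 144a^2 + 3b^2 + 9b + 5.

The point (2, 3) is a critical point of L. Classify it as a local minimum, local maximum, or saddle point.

local maximum

The mixed partial ∂²L/∂a∂b is 0, so the Hessian at any point is diag(L_aa, L_bb) = diag(36(-3a^2 - 4a + 8), 6(-b + 1)).
At (2, 3): H = diag(-432, -12).
Both eigenvalues are negative, so H is negative definite: a local maximum.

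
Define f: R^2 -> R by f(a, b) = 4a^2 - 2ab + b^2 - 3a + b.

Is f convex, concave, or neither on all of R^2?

f is quadratic, so its Hessian is the constant matrix H = [[8, -2], [-2, 2]].
det(H) = 12, tr(H) = 10.
det(H) > 0 and tr(H) > 0, so H is positive definite everywhere: convex.

convex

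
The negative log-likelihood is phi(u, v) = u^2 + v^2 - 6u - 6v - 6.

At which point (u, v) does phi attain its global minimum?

(3, 3)

phi(u,v) separates as P(u) + Q(v) − 6, so its minimum is min P + min Q − 6.
P'(u) = 2u - 6 vanishes at u ∈ {3}; Q'(v) = 2v - 6 vanishes at v ∈ {3}.
Local minima of P (where P''>0): P(3)=-9. Local minima of Q: Q(3)=-9.
So the global minimum of phi is P(3) + Q(3) − 6 = -9 − 9 − 6 = -24, attained at (3, 3).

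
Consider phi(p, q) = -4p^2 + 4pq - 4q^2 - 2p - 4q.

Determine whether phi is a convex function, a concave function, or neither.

phi is quadratic, so its Hessian is the constant matrix H = [[-8, 4], [4, -8]].
det(H) = 48, tr(H) = -16.
det(H) > 0 and tr(H) < 0, so H is negative definite everywhere: concave.

concave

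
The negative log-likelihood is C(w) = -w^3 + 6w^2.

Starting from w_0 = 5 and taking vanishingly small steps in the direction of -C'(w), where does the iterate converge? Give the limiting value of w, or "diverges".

diverges

C'(w) = -3w(w - 4), so C'(5) = -15.
Gradient descent moves in the -C' direction, i.e. w is increasing.
There is no critical point above w=5, and C' keeps the same sign, so the iterate runs off to +∞.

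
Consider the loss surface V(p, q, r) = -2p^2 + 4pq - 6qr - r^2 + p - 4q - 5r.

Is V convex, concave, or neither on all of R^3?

neither

V is quadratic, so its Hessian is the constant matrix H = [[-4, 4, 0], [4, 0, -6], [0, -6, -2]].
Leading principal minors: -4, -16, 176.
Neither pattern holds ⇒ H is indefinite ⇒ neither convex nor concave.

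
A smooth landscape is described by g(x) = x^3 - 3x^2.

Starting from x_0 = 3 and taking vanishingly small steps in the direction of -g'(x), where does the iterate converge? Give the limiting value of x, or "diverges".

2

g'(x) = 3x(x - 2), so g'(3) = 9.
Gradient descent moves in the -g' direction, i.e. x is decreasing.
The nearest critical point in that direction is x = 2, where g'' = 6 > 0 (a local minimum). The iterate converges there.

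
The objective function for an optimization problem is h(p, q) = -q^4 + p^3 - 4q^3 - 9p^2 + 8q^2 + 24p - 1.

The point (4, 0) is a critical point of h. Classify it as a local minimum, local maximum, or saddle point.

local minimum

The mixed partial ∂²h/∂p∂q is 0, so the Hessian at any point is diag(h_pp, h_qq) = diag(6(p - 3), 4(-3q^2 - 6q + 4)).
At (4, 0): H = diag(6, 16).
Both eigenvalues are positive, so H is positive definite: a local minimum.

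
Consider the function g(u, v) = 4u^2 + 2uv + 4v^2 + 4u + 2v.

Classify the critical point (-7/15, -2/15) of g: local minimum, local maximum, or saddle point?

The Hessian of g is constant: H = [[8, 2], [2, 8]].
det(H) = 8·8 − 2² = 60.
det(H) > 0 and tr(H) = 16 > 0, so H is positive definite and the point is a local minimum.

local minimum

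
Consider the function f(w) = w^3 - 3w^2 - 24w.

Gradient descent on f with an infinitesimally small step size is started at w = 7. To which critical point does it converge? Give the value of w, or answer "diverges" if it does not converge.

4

f'(w) = 3(w - 4)(w + 2), so f'(7) = 81.
Gradient descent moves in the -f' direction, i.e. w is decreasing.
The nearest critical point in that direction is w = 4, where f'' = 18 > 0 (a local minimum). The iterate converges there.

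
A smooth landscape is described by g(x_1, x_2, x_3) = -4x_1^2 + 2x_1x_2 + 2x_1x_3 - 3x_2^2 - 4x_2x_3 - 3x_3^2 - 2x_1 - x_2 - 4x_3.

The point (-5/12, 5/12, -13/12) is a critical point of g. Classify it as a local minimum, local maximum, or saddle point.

local maximum

The Hessian is constant: H = [[-8, 2, 2], [2, -6, -4], [2, -4, -6]].
Leading principal minors: Δ₁ = -8, Δ₂ = 44, Δ₃ = -144.
The minors alternate sign starting negative (−, +, −), so H is negative definite: a local maximum.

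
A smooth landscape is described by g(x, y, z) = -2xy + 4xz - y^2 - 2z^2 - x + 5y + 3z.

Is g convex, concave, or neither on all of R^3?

g is quadratic, so its Hessian is the constant matrix H = [[0, -2, 4], [-2, -2, 0], [4, 0, -4]].
Leading principal minors: 0, -4, 48.
Neither pattern holds ⇒ H is indefinite ⇒ neither convex nor concave.

neither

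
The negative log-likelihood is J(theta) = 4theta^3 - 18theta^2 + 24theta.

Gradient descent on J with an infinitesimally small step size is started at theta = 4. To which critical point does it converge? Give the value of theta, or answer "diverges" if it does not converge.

2

J'(theta) = 12(theta - 2)(theta - 1), so J'(4) = 72.
Gradient descent moves in the -J' direction, i.e. theta is decreasing.
The nearest critical point in that direction is theta = 2, where J'' = 12 > 0 (a local minimum). The iterate converges there.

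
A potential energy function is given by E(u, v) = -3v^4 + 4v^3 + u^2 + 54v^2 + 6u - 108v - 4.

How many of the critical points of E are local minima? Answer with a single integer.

1

E separates as a function of u plus a function of v, so ∇E=0 decouples.
∂E/∂u = 2(u + 3) = 0 at u ∈ {-3}; ∂E/∂v = -12(v - 3)(v - 1)(v + 3) = 0 at v ∈ {-3, 1, 3}.
The Hessian is diagonal: diag(E_uu, E_vv). Second derivatives: E_uu(-3)=2; E_vv(-3)=-288, E_vv(1)=96, E_vv(3)=-144.
Local minima occur where both diagonal entries positive: (-3, 1). Count: 1.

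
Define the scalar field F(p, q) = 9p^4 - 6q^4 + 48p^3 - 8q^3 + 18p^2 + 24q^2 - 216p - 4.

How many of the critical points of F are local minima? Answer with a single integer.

2

F separates as a function of p plus a function of q, so ∇F=0 decouples.
∂F/∂p = 36(p - 1)(p + 2)(p + 3) = 0 at p ∈ {-3, -2, 1}; ∂F/∂q = -24q(q - 1)(q + 2) = 0 at q ∈ {-2, 0, 1}.
The Hessian is diagonal: diag(F_pp, F_qq). Second derivatives: F_pp(-3)=144, F_pp(-2)=-108, F_pp(1)=432; F_qq(-2)=-144, F_qq(0)=48, F_qq(1)=-72.
Local minima occur where both diagonal entries positive: (-3, 0), (1, 0). Count: 2.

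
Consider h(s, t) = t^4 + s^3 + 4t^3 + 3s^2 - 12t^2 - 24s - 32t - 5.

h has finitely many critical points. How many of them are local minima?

2

h separates as a function of s plus a function of t, so ∇h=0 decouples.
∂h/∂s = 3(s - 2)(s + 4) = 0 at s ∈ {-4, 2}; ∂h/∂t = 4(t - 2)(t + 1)(t + 4) = 0 at t ∈ {-4, -1, 2}.
The Hessian is diagonal: diag(h_ss, h_tt). Second derivatives: h_ss(-4)=-18, h_ss(2)=18; h_tt(-4)=72, h_tt(-1)=-36, h_tt(2)=72.
Local minima occur where both diagonal entries positive: (2, -4), (2, 2). Count: 2.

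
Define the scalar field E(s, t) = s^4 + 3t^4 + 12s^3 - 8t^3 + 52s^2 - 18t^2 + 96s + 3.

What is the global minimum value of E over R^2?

-196

E(s,t) separates as P(s) + Q(t) + 3, so its minimum is min P + min Q + 3.
P'(s) = 4(s + 2)(s + 3)(s + 4) vanishes at s ∈ {-4, -3, -2}; Q'(t) = 12t(t - 3)(t + 1) vanishes at t ∈ {-1, 0, 3}.
Local minima of P (where P''>0): P(-4)=-64, P(-2)=-64. Local minima of Q: Q(-1)=-7, Q(3)=-135.
So the global minimum of E is P(-4) + Q(3) + 3 = -64 − 135 + 3 = -196, attained at (-4, 3).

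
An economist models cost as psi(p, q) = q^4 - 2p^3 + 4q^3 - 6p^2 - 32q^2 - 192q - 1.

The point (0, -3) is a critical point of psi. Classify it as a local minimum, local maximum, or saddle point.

The mixed partial ∂²psi/∂p∂q is 0, so the Hessian at any point is diag(psi_pp, psi_qq) = diag(-12(p + 1), 4(3q^2 + 6q - 16)).
At (0, -3): H = diag(-12, -28).
Both eigenvalues are negative, so H is negative definite: a local maximum.

local maximum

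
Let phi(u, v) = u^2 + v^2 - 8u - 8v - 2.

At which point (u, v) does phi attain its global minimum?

(4, 4)

phi(u,v) separates as P(u) + Q(v) − 2, so its minimum is min P + min Q − 2.
P'(u) = 2u - 8 vanishes at u ∈ {4}; Q'(v) = 2v - 8 vanishes at v ∈ {4}.
Local minima of P (where P''>0): P(4)=-16. Local minima of Q: Q(4)=-16.
So the global minimum of phi is P(4) + Q(4) − 2 = -16 − 16 − 2 = -34, attained at (4, 4).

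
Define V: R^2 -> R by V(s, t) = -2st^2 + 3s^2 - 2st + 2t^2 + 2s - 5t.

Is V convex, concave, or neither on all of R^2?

The term -2st^2 is cubic, so the Hessian is not constant.
∂²V/∂t² = -4s + 4, which takes both signs as s varies (negative for sufficiently large s). A diagonal entry of the Hessian changing sign means the Hessian is neither positive- nor negative-semidefinite on all of R^2.

neither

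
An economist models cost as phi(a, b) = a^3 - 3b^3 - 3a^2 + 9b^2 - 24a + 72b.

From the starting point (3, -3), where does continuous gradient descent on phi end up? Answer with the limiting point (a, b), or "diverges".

phi is separable, so gradient descent decouples: a follows -∂phi/∂a, b follows -∂phi/∂b.
∂phi/∂a = 3(a - 4)(a + 2); at a=3 this is -15, so a increases.
∂phi/∂b = -9(b - 4)(b + 2); at b=-3 this is -63, so b increases.
a converges to its nearest critical value 4 (a local min of the a-part); b converges to -2. The iterate converges to (4, -2).

(4, -2)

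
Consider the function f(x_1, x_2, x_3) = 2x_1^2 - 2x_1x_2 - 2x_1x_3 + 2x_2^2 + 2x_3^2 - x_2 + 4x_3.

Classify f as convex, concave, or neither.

convex

f is quadratic, so its Hessian is the constant matrix H = [[4, -2, -2], [-2, 4, 0], [-2, 0, 4]].
Leading principal minors: 4, 12, 32.
All positive ⇒ H ≻ 0 ⇒ convex.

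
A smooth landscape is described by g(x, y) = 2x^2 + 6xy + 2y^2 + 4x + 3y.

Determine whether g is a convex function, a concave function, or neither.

neither

g is quadratic, so its Hessian is the constant matrix H = [[4, 6], [6, 4]].
det(H) = -20, tr(H) = 8.
det(H) < 0, so H is indefinite: neither convex nor concave.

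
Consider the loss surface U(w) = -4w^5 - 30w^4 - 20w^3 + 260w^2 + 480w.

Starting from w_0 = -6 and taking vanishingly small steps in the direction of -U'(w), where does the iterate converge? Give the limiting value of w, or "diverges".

U'(w) = -20(w - 2)(w + 1)(w + 3)(w + 4), so U'(-6) = -4800.
Gradient descent moves in the -U' direction, i.e. w is increasing.
The nearest critical point in that direction is w = -4, where U'' = 360 > 0 (a local minimum). The iterate converges there.

-4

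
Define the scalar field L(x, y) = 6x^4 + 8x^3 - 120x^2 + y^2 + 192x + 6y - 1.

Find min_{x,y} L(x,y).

L(x,y) separates as P(x) + Q(y) − 1, so its minimum is min P + min Q − 1.
P'(x) = 24(x - 2)(x - 1)(x + 4) vanishes at x ∈ {-4, 1, 2}; Q'(y) = 2y + 6 vanishes at y ∈ {-3}.
Local minima of P (where P''>0): P(-4)=-1664, P(2)=64. Local minima of Q: Q(-3)=-9.
So the global minimum of L is P(-4) + Q(-3) − 1 = -1664 − 9 − 1 = -1674, attained at (-4, -3).

-1674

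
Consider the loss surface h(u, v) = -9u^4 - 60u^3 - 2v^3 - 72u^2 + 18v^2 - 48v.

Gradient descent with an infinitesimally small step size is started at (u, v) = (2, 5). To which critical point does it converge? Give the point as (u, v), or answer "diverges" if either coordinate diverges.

h is separable, so gradient descent decouples: u follows -∂h/∂u, v follows -∂h/∂v.
∂h/∂u = -36u(u + 1)(u + 4); at u=2 this is -1296, so u increases.
∂h/∂v = -6(v - 4)(v - 2); at v=5 this is -18, so v increases.
The u-coordinate has no critical point in that direction and runs off to infinity.

diverges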